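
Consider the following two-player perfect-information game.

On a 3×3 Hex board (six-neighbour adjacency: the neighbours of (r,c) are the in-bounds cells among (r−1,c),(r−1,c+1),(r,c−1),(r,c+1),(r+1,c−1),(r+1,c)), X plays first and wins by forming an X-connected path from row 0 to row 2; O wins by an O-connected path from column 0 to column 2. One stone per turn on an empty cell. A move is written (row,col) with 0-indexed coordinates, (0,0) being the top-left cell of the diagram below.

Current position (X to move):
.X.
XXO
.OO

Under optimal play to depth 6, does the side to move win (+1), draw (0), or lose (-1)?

ply 1, X at .X./XXO/.OO | (0,0)=-1→XX./XXO/.OO; (0,2)=-1→.XX/XXO/.OO; (2,0)=+1→.X./XXO/XOO*
ply 2: .X./XXO/XOO is terminal -1 (O); from .X./XXO/.OO depth 6

value(.X./XXO/.OO, X) = +1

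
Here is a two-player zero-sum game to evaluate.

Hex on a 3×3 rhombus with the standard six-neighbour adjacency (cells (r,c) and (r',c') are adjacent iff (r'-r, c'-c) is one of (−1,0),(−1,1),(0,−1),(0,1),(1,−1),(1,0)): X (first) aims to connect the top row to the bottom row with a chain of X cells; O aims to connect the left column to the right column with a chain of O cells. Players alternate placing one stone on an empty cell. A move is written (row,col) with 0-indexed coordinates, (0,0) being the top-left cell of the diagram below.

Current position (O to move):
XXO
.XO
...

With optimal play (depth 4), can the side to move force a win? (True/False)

[XXO/.XO/...] O move#1: (1,0):-1/XXO/OXO/...*, (2,0):-1/XXO/.XO/O.., (2,1):-1/XXO/.XO/.O., (2,2):-1/XXO/.XO/..O
[XXO/OXO/...] X move#2: (2,0):+1/XXO/OXO/X..*, (2,1):+1/XXO/OXO/.X., (2,2):+1/XXO/OXO/..X
[XXO/OXO/X..] end (terminal -1, O#3); searched XXO/.XO/... to 4

O winning at [XXO/.XO/...]: False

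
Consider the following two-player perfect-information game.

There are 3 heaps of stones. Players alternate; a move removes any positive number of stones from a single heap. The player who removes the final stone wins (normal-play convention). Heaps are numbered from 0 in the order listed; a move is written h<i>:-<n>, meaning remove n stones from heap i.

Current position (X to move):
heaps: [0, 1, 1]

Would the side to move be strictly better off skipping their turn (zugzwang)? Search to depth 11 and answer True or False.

zugzwang((0,1,1), X) = True

p1 X@[(0,1,1)]: h1:-1[(0,0,1)]-1* h2:-1[(0,1,0)]-1
p2 O@[(0,0,1)]: h2:-1[(0,0,0)]+1*
p3 X@[(0,0,0)] terminal -1; root [(0,1,1)] d11
pass branch (O moves first from the same position):
  | p1 O@[(0,1,1)]: h1:-1[(0,0,1)]-1* h2:-1[(0,1,0)]-1
  | p2 X@[(0,0,1)]: h2:-1[(0,0,0)]+1*
  | p3 O@[(0,0,0)] terminal -1; root [(0,1,1)] d11
X moving scores -1; X passing scores +1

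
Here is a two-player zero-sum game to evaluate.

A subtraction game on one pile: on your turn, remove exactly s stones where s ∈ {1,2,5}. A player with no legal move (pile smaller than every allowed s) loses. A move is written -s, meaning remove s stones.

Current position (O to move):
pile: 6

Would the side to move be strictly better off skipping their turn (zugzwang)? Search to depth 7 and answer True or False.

[6] O move#1: -1:-1/5*, -2:-1/4, -5:-1/1
[5] X move#2: -1:-1/4, -2:+1/3*, -5:+1/0
[3] O move#3: -1:-1/2*, -2:-1/1
[2] X move#4: -1:-1/1, -2:+1/0*
[0] end (terminal -1, O#5); searched 6 to 7
suppose O passes — search the same position with X to move:
pass> [6] X move#1: -1:-1/5*, -2:-1/4, -5:-1/1
pass> [5] O move#2: -1:-1/4, -2:+1/3*, -5:+1/0
pass> [3] X move#3: -1:-1/2*, -2:-1/1
pass> [2] O move#4: -1:-1/1, -2:+1/0*
pass> [0] end (terminal -1, X#5); searched 6 to 7
for O: play -1, pass +1

zugzwang(6, O) = True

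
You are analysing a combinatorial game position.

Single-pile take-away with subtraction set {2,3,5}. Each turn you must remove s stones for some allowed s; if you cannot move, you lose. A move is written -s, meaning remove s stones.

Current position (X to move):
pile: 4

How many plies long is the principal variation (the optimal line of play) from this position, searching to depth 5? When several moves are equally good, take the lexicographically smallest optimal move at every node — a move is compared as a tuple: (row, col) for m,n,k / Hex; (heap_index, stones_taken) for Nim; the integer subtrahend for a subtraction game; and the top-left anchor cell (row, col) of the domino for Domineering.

PV length from [4]: 1 ply

ply 1, X at 4 | -2=-1→2; -3=+1→1*
ply 2: 1 is terminal -1 (O); from 4 depth 5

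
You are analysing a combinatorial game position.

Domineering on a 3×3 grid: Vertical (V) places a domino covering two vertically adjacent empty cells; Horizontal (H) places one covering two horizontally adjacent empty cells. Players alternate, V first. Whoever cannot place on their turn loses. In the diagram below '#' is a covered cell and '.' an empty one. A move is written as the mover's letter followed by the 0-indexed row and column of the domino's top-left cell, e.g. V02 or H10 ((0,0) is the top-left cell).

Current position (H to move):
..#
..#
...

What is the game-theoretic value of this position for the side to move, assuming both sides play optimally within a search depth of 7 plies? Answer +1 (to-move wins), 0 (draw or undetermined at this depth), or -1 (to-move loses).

value(..#/..#/..., H) = +1

ply 1, H at ..#/..#/... | H00=-1→###/..#/...; H10=+1→..#/###/...*; H20=-1→..#/..#/##.; H21=-1→..#/..#/.##
ply 2: ..#/###/... is terminal -1 (V); from ..#/..#/... depth 7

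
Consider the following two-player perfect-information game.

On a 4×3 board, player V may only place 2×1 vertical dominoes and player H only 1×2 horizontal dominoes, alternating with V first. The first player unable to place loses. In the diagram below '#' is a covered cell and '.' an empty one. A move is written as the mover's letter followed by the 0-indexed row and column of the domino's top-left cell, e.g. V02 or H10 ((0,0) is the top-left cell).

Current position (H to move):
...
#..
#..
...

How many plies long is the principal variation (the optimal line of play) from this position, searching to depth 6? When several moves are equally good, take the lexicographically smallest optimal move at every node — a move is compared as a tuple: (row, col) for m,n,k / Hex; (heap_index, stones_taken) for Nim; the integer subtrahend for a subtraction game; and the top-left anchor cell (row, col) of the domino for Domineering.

PV length from [.../#../#../...]: 4 plies

[.../#../#../...] H move#1: H00:-1/##./#../#../...*, H01:-1/.##/#../#../..., H11:-1/.../###/#../..., H21:-1/.../#../###/..., H30:-1/.../#../#../##., H31:-1/.../#../#../.##
[##./#../#../...] V move#2: V02:-1/###/#.#/#../..., V11:+1/##./##./##./...*, V12:+1/##./#.#/#.#/..., V21:+1/##./#../##./.#., V22:+1/##./#../#.#/..#
[##./##./##./...] H move#3: H30:-1/##./##./##./##.*, H31:-1/##./##./##./.##
[##./##./##./##.] V move#4: V02:+1/###/###/##./##.*, V12:+1/##./###/###/##., V22:+1/##./##./###/###
[###/###/##./##.] end (terminal -1, H#5); searched .../#../#../... to 6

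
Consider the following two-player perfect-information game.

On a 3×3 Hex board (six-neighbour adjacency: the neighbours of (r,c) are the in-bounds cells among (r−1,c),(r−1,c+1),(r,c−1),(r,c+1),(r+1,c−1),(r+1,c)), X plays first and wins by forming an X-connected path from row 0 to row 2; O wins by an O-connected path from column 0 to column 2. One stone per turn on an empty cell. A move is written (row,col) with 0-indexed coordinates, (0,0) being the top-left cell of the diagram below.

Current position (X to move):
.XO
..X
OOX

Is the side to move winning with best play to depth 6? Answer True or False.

X winning at [.XO/..X/OOX]: True

[.XO/..X/OOX] X move#1: (0,0):-1/XXO/..X/OOX, (1,0):-1/.XO/X.X/OOX, (1,1):+1/.XO/.XX/OOX*
[.XO/.XX/OOX] end (terminal -1, O#2); searched .XO/..X/OOX to 6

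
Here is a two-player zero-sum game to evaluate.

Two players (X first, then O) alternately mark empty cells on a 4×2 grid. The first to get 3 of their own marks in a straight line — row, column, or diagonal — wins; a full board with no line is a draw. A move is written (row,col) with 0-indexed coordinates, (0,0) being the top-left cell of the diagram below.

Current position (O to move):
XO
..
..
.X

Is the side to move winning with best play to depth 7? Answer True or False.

O winning at [XO/../../.X]: False

ply 1, O at XO/../../.X | (1,0)=+0→XO/O./../.X*; (1,1)=+0→XO/.O/../.X; (2,0)=+0→XO/../O./.X; (2,1)=+0→XO/../.O/.X; (3,0)=+0→XO/../../OX
ply 2, X at XO/O./../.X | (1,1)=+0→XO/OX/../.X*; (2,0)=+0→XO/O./X./.X; (2,1)=+0→XO/O./.X/.X; (3,0)=+0→XO/O./../XX
ply 3, O at XO/OX/../.X | (2,0)=-1→XO/OX/O./.X; (2,1)=+0→XO/OX/.O/.X*; (3,0)=-1→XO/OX/../OX
ply 4, X at XO/OX/.O/.X | (2,0)=+0→XO/OX/XO/.X*; (3,0)=+0→XO/OX/.O/XX
ply 5, O at XO/OX/XO/.X | (3,0)=+0→XO/OX/XO/OX*
ply 6: XO/OX/XO/OX is terminal +0 (X); from XO/../../.X depth 7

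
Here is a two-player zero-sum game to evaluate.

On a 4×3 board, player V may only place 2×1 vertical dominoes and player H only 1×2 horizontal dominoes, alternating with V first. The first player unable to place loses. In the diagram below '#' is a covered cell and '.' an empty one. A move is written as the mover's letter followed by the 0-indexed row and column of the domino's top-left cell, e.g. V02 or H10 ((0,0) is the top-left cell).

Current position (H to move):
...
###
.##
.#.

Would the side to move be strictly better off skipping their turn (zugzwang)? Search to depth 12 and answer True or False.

[.../###/.##/.#.] H move#1: H00:-1/##./###/.##/.#.*, H01:-1/.##/###/.##/.#.
[##./###/.##/.#.] V move#2: V20:+1/##./###/###/##.*
[##./###/###/##.] end (terminal -1, H#3); searched .../###/.##/.#. to 12
pass branch (V moves first from the same position):
  | [.../###/.##/.#.] V move#1: V20:-1/.../###/###/##.*
  | [.../###/###/##.] H move#2: H00:+1/##./###/###/##.*, H01:+1/.##/###/###/##.
  | [##./###/###/##.] end (terminal -1, V#3); searched .../###/.##/.#. to 12
H moving scores -1; H passing scores +1

zugzwang(.../###/.##/.#., H) = True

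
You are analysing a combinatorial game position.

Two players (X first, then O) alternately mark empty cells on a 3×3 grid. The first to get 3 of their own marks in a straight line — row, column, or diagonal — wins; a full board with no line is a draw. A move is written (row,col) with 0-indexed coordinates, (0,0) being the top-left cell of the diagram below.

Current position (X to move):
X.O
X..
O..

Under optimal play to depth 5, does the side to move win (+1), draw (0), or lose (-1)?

value(X.O/X../O.., X) = +1

p1 X@[X.O/X../O..]: (0,1)[XXO/X../O..]-1 (1,1)[X.O/XX./O..]+1* (1,2)[X.O/X.X/O..]-1 (2,1)[X.O/X../OX.]-1 (2,2)[X.O/X../O.X]-1
p2 O@[X.O/XX./O..]: (0,1)[XOO/XX./O..]-1* (1,2)[X.O/XXO/O..]-1 (2,1)[X.O/XX./OO.]-1 (2,2)[X.O/XX./O.O]-1
p3 X@[XOO/XX./O..]: (1,2)[XOO/XXX/O..]+1* (2,1)[XOO/XX./OX.]+1 (2,2)[XOO/XX./O.X]+1
p4 O@[XOO/XXX/O..] terminal -1; root [X.O/X../O..] d5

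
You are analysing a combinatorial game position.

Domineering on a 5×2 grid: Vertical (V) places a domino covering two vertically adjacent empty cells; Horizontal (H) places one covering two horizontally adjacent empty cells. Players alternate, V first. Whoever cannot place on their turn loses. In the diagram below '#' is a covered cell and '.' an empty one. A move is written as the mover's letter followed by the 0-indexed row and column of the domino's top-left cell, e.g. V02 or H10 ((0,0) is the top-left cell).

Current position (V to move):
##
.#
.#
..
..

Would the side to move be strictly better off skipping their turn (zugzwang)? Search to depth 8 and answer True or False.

zugzwang(##/.#/.#/../.., V) = False

p1 V@[##/.#/.#/../..]: V10[##/##/##/../..]-1 V20[##/.#/##/#./..]-1 V30[##/.#/.#/#./#.]+1* V31[##/.#/.#/.#/.#]+1
p2 H@[##/.#/.#/#./#.] terminal -1; root [##/.#/.#/../..] d8
pass branch (H moves first from the same position):
  | p1 H@[##/.#/.#/../..]: H30[##/.#/.#/##/..]+1* H40[##/.#/.#/../##]-1
  | p2 V@[##/.#/.#/##/..]: V10[##/##/##/##/..]-1*
  | p3 H@[##/##/##/##/..]: H40[##/##/##/##/##]+1*
  | p4 V@[##/##/##/##/##] terminal -1; root [##/.#/.#/../..] d8
V moving scores +1; V passing scores -1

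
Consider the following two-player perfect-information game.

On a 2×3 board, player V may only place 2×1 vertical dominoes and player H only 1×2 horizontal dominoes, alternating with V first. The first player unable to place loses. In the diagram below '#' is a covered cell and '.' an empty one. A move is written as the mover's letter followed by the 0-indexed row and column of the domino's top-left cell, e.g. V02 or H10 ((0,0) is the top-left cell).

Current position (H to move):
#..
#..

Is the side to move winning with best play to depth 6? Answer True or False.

[#../#..] H move#1: H01:+1/###/#..*, H11:+1/#../###
[###/#..] end (terminal -1, V#2); searched #../#.. to 6

H winning at [#../#..]: True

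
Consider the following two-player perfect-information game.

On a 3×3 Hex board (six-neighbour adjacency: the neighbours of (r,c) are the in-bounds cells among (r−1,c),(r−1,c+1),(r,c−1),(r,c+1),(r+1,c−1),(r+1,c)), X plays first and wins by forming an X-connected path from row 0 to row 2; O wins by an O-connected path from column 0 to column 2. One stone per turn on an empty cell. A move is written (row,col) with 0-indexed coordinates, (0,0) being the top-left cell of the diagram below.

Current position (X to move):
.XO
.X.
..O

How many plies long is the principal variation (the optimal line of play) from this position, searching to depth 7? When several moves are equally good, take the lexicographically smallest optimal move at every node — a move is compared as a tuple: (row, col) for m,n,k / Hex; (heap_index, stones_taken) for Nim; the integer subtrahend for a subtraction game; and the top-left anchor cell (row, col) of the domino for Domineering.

PV length from [.XO/.X./..O]: 5 plies

[.XO/.X./..O] X move#1: (0,0):+1/XXO/.X./..O*, (1,0):+1/.XO/XX./..O, (1,2):+1/.XO/.XX/..O, (2,0):+1/.XO/.X./X.O, (2,1):+1/.XO/.X./.XO
[XXO/.X./..O] O move#2: (1,0):-1/XXO/OX./..O*, (1,2):-1/XXO/.XO/..O, (2,0):-1/XXO/.X./O.O, (2,1):-1/XXO/.X./.OO
[XXO/OX./..O] X move#3: (1,2):+1/XXO/OXX/..O*, (2,0):+1/XXO/OX./X.O, (2,1):+1/XXO/OX./.XO
[XXO/OXX/..O] O move#4: (2,0):-1/XXO/OXX/O.O*, (2,1):-1/XXO/OXX/.OO
[XXO/OXX/O.O] X move#5: (2,1):+1/XXO/OXX/OXO*
[XXO/OXX/OXO] end (terminal -1, O#6); searched .XO/.X./..O to 7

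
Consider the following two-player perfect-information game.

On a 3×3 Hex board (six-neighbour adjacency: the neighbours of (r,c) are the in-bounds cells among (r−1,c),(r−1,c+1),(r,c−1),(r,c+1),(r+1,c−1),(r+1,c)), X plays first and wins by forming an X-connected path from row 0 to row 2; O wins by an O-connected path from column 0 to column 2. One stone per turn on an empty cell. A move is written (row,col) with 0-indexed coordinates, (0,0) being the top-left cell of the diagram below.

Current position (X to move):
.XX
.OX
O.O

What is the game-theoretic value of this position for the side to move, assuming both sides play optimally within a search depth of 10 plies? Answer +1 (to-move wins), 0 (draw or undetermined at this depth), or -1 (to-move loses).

ply 1, X at .XX/.OX/O.O | (0,0)=-1→XXX/.OX/O.O; (1,0)=-1→.XX/XOX/O.O; (2,1)=+1→.XX/.OX/OXO*
ply 2: .XX/.OX/OXO is terminal -1 (O); from .XX/.OX/O.O depth 10

value(.XX/.OX/O.O, X) = +1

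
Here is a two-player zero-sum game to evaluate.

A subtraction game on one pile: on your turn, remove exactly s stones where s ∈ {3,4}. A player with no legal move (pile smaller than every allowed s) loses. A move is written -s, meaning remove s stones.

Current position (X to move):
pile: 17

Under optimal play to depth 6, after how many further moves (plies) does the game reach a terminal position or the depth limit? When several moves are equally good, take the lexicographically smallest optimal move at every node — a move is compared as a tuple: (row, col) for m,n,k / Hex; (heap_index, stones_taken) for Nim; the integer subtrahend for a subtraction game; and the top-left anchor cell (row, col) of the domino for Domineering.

ply 1, X at 17 | -3=+1→14*; -4=-1→13
ply 2, O at 14 | -3=-1→11*; -4=-1→10
ply 3, X at 11 | -3=+1→8*; -4=+1→7
ply 4, O at 8 | -3=-1→5*; -4=-1→4
ply 5, X at 5 | -3=+1→2*; -4=+1→1
ply 6: 2 is terminal -1 (O); from 17 depth 6

PV length from [17]: 5 plies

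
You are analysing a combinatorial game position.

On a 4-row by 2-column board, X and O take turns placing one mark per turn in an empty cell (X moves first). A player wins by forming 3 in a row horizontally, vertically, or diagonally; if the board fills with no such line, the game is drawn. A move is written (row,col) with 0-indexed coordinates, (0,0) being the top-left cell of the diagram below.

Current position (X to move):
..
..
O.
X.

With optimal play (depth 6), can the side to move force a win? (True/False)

[../../O./X.] X move#1: (0,0):+0/X./../O./X.*, (0,1):+0/.X/../O./X., (1,0):+0/../X./O./X., (1,1):+0/../.X/O./X., (2,1):+0/../../OX/X., (3,1):+0/../../O./XX
[X./../O./X.] O move#2: (0,1):+0/XO/../O./X.*, (1,0):+0/X./O./O./X., (1,1):+0/X./.O/O./X., (2,1):+0/X./../OO/X., (3,1):+0/X./../O./XO
[XO/../O./X.] X move#3: (1,0):+0/XO/X./O./X.*, (1,1):+0/XO/.X/O./X., (2,1):+0/XO/../OX/X., (3,1):+0/XO/../O./XX
[XO/X./O./X.] O move#4: (1,1):+0/XO/XO/O./X.*, (2,1):+0/XO/X./OO/X., (3,1):+0/XO/X./O./XO
[XO/XO/O./X.] X move#5: (2,1):+0/XO/XO/OX/X.*, (3,1):-1/XO/XO/O./XX
[XO/XO/OX/X.] O move#6: (3,1):+0/XO/XO/OX/XO*
[XO/XO/OX/XO] end (terminal +0, X#7); searched ../../O./X. to 6

X winning at [../../O./X.]: False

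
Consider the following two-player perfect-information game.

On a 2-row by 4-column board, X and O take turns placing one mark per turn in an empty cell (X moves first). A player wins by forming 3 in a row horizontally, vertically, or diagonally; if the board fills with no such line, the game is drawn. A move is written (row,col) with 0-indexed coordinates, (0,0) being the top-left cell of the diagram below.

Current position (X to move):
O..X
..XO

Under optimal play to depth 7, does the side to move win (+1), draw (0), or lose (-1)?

value(O..X/..XO, X) = 0

ply 1, X at O..X/..XO | (0,1)=+0→OX.X/..XO*; (0,2)=+0→O.XX/..XO; (1,0)=+0→O..X/X.XO; (1,1)=+0→O..X/.XXO
ply 2, O at OX.X/..XO | (0,2)=+0→OXOX/..XO*; (1,0)=-1→OX.X/O.XO; (1,1)=-1→OX.X/.OXO
ply 3, X at OXOX/..XO | (1,0)=+0→OXOX/X.XO*; (1,1)=+0→OXOX/.XXO
ply 4, O at OXOX/X.XO | (1,1)=+0→OXOX/XOXO*
ply 5: OXOX/XOXO is terminal +0 (X); from O..X/..XO depth 7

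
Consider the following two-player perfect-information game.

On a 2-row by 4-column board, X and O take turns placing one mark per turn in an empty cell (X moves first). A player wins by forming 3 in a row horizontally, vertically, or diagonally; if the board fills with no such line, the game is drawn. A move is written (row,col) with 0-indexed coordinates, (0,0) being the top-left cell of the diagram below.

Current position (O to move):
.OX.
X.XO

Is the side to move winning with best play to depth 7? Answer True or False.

[.OX./X.XO] O move#1: (0,0):-1/OOX./X.XO, (0,3):-1/.OXO/X.XO, (1,1):+0/.OX./XOXO*
[.OX./XOXO] X move#2: (0,0):+0/XOX./XOXO*, (0,3):+0/.OXX/XOXO
[XOX./XOXO] O move#3: (0,3):+0/XOXO/XOXO*
[XOXO/XOXO] end (terminal +0, X#4); searched .OX./X.XO to 7

O winning at [.OX./X.XO]: False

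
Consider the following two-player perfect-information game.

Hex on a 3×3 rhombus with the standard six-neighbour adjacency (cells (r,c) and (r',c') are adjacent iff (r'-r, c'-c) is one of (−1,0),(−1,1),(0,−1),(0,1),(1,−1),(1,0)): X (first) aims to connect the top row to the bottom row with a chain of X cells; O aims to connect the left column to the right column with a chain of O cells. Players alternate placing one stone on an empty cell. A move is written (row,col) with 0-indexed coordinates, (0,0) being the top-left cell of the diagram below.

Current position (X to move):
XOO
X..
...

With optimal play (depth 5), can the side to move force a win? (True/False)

X winning at [XOO/X../...]: True

[XOO/X../...] X move#1: (1,1):+1/XOO/XX./...*, (1,2):+1/XOO/X.X/..., (2,0):+1/XOO/X../X.., (2,1):+1/XOO/X../.X., (2,2):+1/XOO/X../..X
[XOO/XX./...] O move#2: (1,2):-1/XOO/XXO/...*, (2,0):-1/XOO/XX./O.., (2,1):-1/XOO/XX./.O., (2,2):-1/XOO/XX./..O
[XOO/XXO/...] X move#3: (2,0):+1/XOO/XXO/X..*, (2,1):+1/XOO/XXO/.X., (2,2):+1/XOO/XXO/..X
[XOO/XXO/X..] end (terminal -1, O#4); searched XOO/X../... to 5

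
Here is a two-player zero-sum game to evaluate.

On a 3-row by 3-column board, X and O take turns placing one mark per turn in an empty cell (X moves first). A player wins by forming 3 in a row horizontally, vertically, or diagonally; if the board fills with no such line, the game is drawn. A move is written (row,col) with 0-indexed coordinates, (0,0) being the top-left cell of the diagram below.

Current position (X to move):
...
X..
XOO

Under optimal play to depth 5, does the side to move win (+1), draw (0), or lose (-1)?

p1 X@[.../X../XOO]: (0,0)[X../X../XOO]+1* (0,1)[.X./X../XOO]+1 (0,2)[..X/X../XOO]+1 (1,1)[.../XX./XOO]+1 (1,2)[.../X.X/XOO]+1
p2 O@[X../X../XOO] terminal -1; root [.../X../XOO] d5

value(.../X../XOO, X) = +1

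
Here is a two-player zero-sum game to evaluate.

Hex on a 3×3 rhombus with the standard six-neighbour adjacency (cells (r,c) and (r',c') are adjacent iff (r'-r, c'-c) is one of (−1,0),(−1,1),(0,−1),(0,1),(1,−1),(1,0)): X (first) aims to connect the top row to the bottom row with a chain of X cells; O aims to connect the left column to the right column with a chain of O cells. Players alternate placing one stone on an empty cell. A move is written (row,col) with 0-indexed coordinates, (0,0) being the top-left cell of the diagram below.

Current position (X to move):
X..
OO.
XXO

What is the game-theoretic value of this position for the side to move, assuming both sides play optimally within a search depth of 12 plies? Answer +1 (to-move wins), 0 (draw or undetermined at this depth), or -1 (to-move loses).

value(X../OO./XXO, X) = -1

[X../OO./XXO] X move#1: (0,1):-1/XX./OO./XXO*, (0,2):-1/X.X/OO./XXO, (1,2):-1/X../OOX/XXO
[XX./OO./XXO] O move#2: (0,2):+1/XXO/OO./XXO*, (1,2):+1/XX./OOO/XXO
[XXO/OO./XXO] end (terminal -1, X#3); searched X../OO./XXO to 12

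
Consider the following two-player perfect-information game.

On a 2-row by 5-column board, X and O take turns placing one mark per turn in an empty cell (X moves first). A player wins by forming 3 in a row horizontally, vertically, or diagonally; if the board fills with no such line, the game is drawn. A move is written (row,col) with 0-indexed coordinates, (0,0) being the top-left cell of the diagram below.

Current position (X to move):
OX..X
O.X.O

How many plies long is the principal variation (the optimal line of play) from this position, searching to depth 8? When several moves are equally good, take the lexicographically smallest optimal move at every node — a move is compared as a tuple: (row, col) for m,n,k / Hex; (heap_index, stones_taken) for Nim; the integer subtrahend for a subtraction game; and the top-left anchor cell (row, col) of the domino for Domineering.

p1 X@[OX..X/O.X.O]: (0,2)[OXX.X/O.X.O]+0* (0,3)[OX.XX/O.X.O]+0 (1,1)[OX..X/OXX.O]+0 (1,3)[OX..X/O.XXO]+0
p2 O@[OXX.X/O.X.O]: (0,3)[OXXOX/O.X.O]+0* (1,1)[OXX.X/OOX.O]-1 (1,3)[OXX.X/O.XOO]-1
p3 X@[OXXOX/O.X.O]: (1,1)[OXXOX/OXX.O]+0* (1,3)[OXXOX/O.XXO]+0
p4 O@[OXXOX/OXX.O]: (1,3)[OXXOX/OXXOO]+0*
p5 X@[OXXOX/OXXOO] terminal +0; root [OX..X/O.X.O] d8

PV length from [OX..X/O.X.O]: 4 plies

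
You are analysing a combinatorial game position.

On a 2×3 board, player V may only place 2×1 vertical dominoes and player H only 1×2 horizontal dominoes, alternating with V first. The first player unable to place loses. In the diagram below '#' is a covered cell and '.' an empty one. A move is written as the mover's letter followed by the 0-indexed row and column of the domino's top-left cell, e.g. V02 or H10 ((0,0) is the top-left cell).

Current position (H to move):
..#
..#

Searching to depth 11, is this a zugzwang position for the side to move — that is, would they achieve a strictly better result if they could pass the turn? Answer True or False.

zugzwang(..#/..#, H) = False

ply 1, H at ..#/..# | H00=+1→###/..#*; H10=+1→..#/###
ply 2: ###/..# is terminal -1 (V); from ..#/..# depth 11
pass branch (V moves first from the same position):
  | ply 1, V at ..#/..# | V00=+1→#.#/#.#*; V01=+1→.##/.##
  | ply 2: #.#/#.# is terminal -1 (H); from ..#/..# depth 11
H moving scores +1; H passing scores -1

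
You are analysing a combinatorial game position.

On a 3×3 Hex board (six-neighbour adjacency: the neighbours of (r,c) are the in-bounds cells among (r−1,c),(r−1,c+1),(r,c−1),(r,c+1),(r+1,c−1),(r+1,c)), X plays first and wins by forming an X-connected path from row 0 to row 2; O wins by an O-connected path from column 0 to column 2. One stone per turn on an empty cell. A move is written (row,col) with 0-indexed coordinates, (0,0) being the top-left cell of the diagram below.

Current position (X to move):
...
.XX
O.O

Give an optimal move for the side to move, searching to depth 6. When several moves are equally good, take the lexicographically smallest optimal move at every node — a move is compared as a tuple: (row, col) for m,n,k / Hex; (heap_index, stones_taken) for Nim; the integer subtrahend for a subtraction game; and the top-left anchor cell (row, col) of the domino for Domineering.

[.../.XX/O.O] X move#1: (0,0):-1/X../.XX/O.O, (0,1):-1/.X./.XX/O.O, (0,2):-1/..X/.XX/O.O, (1,0):-1/.../XXX/O.O, (2,1):+1/.../.XX/OXO*
[.../.XX/OXO] O move#2: (0,0):-1/O../.XX/OXO*, (0,1):-1/.O./.XX/OXO, (0,2):-1/..O/.XX/OXO, (1,0):-1/.../OXX/OXO
[O../.XX/OXO] X move#3: (0,1):+1/OX./.XX/OXO*, (0,2):+1/O.X/.XX/OXO, (1,0):+1/O../XXX/OXO
[OX./.XX/OXO] end (terminal -1, O#4); searched .../.XX/O.O to 6

X's best at [.../.XX/O.O]: (2,1)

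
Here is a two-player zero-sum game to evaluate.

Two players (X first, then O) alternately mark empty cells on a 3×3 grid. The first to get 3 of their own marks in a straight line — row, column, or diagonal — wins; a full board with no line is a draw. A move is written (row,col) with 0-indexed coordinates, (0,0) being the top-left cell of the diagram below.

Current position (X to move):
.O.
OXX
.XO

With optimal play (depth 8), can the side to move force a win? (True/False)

X winning at [.O./OXX/.XO]: False

p1 X@[.O./OXX/.XO]: (0,0)[XO./OXX/.XO]+0* (0,2)[.OX/OXX/.XO]+0 (2,0)[.O./OXX/XXO]+0
p2 O@[XO./OXX/.XO]: (0,2)[XOO/OXX/.XO]+0* (2,0)[XO./OXX/OXO]+0
p3 X@[XOO/OXX/.XO]: (2,0)[XOO/OXX/XXO]+0*
p4 O@[XOO/OXX/XXO] terminal +0; root [.O./OXX/.XO] d8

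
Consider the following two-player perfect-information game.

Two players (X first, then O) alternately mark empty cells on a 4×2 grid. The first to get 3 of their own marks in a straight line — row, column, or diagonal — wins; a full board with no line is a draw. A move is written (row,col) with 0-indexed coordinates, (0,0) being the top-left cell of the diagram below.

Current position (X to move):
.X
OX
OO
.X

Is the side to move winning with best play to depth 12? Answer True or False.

ply 1, X at .X/OX/OO/.X | (0,0)=-1→XX/OX/OO/.X*; (3,0)=-1→.X/OX/OO/XX
ply 2, O at XX/OX/OO/.X | (3,0)=+1→XX/OX/OO/OX*
ply 3: XX/OX/OO/OX is terminal -1 (X); from .X/OX/OO/.X depth 12

X winning at [.X/OX/OO/.X]: False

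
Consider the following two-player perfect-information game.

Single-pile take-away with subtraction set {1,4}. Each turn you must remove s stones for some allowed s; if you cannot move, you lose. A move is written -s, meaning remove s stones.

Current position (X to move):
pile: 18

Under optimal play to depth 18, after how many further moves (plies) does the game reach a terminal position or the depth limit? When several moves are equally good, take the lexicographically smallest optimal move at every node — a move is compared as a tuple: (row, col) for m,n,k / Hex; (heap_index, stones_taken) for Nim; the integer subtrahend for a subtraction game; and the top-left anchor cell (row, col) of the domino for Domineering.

PV length from [18]: 9 plies

p1 X@[18]: -1[17]+1* -4[14]-1
p2 O@[17]: -1[16]-1* -4[13]-1
p3 X@[16]: -1[15]+1* -4[12]+1
p4 O@[15]: -1[14]-1* -4[11]-1
p5 X@[14]: -1[13]-1 -4[10]+1*
p6 O@[10]: -1[9]-1* -4[6]-1
p7 X@[9]: -1[8]-1 -4[5]+1*
p8 O@[5]: -1[4]-1* -4[1]-1
p9 X@[4]: -1[3]-1 -4[0]+1*
p10 O@[0] terminal -1; root [18] d18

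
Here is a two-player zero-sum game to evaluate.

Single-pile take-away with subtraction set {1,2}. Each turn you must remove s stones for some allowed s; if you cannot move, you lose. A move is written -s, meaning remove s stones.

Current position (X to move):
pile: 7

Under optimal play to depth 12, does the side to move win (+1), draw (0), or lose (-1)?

value(7, X) = +1

[7] X move#1: -1:+1/6*, -2:-1/5
[6] O move#2: -1:-1/5*, -2:-1/4
[5] X move#3: -1:-1/4, -2:+1/3*
[3] O move#4: -1:-1/2*, -2:-1/1
[2] X move#5: -1:-1/1, -2:+1/0*
[0] end (terminal -1, O#6); searched 7 to 12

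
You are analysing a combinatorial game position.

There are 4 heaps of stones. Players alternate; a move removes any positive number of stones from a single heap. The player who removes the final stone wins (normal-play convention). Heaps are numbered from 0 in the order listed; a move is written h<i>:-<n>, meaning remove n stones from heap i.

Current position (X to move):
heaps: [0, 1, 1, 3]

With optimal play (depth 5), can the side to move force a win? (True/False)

p1 X@[(0,1,1,3)]: h1:-1[(0,0,1,3)]-1 h2:-1[(0,1,0,3)]-1 h3:-1[(0,1,1,2)]-1 h3:-2[(0,1,1,1)]-1 h3:-3[(0,1,1,0)]+1*
p2 O@[(0,1,1,0)]: h1:-1[(0,0,1,0)]-1* h2:-1[(0,1,0,0)]-1
p3 X@[(0,0,1,0)]: h2:-1[(0,0,0,0)]+1*
p4 O@[(0,0,0,0)] terminal -1; root [(0,1,1,3)] d5

X winning at [(0,1,1,3)]: True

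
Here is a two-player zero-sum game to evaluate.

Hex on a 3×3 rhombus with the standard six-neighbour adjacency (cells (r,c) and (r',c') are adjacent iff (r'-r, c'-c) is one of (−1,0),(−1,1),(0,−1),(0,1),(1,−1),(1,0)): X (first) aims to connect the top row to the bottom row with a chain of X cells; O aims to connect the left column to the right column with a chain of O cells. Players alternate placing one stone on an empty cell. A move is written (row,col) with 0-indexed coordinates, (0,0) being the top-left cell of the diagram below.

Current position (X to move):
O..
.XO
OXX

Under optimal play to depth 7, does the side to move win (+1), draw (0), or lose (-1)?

value(O../.XO/OXX, X) = +1

ply 1, X at O../.XO/OXX | (0,1)=+1→OX./.XO/OXX*; (0,2)=+1→O.X/.XO/OXX; (1,0)=+1→O../XXO/OXX
ply 2: OX./.XO/OXX is terminal -1 (O); from O../.XO/OXX depth 7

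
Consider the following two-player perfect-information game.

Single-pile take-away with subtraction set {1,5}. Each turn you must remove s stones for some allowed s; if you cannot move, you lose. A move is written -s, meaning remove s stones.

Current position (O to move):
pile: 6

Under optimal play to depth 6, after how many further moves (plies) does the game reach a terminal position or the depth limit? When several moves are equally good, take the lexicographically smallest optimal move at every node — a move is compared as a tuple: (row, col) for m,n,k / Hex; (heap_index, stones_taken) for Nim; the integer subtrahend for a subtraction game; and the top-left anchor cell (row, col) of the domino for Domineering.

p1 O@[6]: -1[5]-1* -5[1]-1
p2 X@[5]: -1[4]+1* -5[0]+1
p3 O@[4]: -1[3]-1*
p4 X@[3]: -1[2]+1*
p5 O@[2]: -1[1]-1*
p6 X@[1]: -1[0]+1*
p7 O@[0] terminal -1; root [6] d6

PV length from [6]: 6 plies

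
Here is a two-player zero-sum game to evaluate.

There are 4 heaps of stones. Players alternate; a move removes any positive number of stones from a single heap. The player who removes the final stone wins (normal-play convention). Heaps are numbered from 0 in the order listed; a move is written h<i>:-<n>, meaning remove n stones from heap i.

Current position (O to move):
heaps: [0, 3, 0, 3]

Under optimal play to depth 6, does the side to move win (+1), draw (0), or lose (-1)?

ply 1, O at (0,3,0,3) | h1:-1=-1→(0,2,0,3)*; h1:-2=-1→(0,1,0,3); h1:-3=-1→(0,0,0,3); h3:-1=-1→(0,3,0,2); h3:-2=-1→(0,3,0,1); h3:-3=-1→(0,3,0,0)
ply 2, X at (0,2,0,3) | h1:-1=-1→(0,1,0,3); h1:-2=-1→(0,0,0,3); h3:-1=+1→(0,2,0,2)*; h3:-2=-1→(0,2,0,1); h3:-3=-1→(0,2,0,0)
ply 3, O at (0,2,0,2) | h1:-1=-1→(0,1,0,2)*; h1:-2=-1→(0,0,0,2); h3:-1=-1→(0,2,0,1); h3:-2=-1→(0,2,0,0)
ply 4, X at (0,1,0,2) | h1:-1=-1→(0,0,0,2); h3:-1=+1→(0,1,0,1)*; h3:-2=-1→(0,1,0,0)
ply 5, O at (0,1,0,1) | h1:-1=-1→(0,0,0,1)*; h3:-1=-1→(0,1,0,0)
ply 6, X at (0,0,0,1) | h3:-1=+1→(0,0,0,0)*
ply 7: (0,0,0,0) is terminal -1 (O); from (0,3,0,3) depth 6

value((0,3,0,3), O) = -1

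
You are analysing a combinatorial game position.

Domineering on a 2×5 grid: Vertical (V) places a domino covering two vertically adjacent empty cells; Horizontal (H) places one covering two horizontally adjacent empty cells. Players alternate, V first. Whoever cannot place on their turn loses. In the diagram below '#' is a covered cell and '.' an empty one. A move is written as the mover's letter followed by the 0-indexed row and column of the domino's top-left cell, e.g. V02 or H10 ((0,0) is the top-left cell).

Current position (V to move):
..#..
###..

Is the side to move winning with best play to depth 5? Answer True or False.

V winning at [..#../###..]: True

ply 1, V at ..#../###.. | V03=+1→..##./####.*; V04=+1→..#.#/###.#
ply 2, H at ..##./####. | H00=-1→####./####.*
ply 3, V at ####./####. | V04=+1→#####/#####*
ply 4: #####/##### is terminal -1 (H); from ..#../###.. depth 5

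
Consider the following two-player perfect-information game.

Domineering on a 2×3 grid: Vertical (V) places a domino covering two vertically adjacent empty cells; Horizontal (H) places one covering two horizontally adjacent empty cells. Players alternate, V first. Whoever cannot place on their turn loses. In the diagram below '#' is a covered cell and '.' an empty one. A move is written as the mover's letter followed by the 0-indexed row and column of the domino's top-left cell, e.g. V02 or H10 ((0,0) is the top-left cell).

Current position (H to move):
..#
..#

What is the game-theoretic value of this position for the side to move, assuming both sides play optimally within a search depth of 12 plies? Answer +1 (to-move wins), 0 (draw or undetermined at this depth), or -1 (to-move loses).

ply 1, H at ..#/..# | H00=+1→###/..#*; H10=+1→..#/###
ply 2: ###/..# is terminal -1 (V); from ..#/..# depth 12

value(..#/..#, H) = +1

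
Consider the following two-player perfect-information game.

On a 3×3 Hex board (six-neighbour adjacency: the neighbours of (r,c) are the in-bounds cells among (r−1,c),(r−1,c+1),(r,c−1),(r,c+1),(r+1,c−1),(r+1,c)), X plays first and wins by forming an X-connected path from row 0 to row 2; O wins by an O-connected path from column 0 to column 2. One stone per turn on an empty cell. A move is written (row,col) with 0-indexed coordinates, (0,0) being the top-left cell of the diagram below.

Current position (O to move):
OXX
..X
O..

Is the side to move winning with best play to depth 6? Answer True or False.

[OXX/..X/O..] O move#1: (1,0):-1/OXX/O.X/O..*, (1,1):-1/OXX/.OX/O.., (2,1):-1/OXX/..X/OO., (2,2):-1/OXX/..X/O.O
[OXX/O.X/O..] X move#2: (1,1):+1/OXX/OXX/O..*, (2,1):+1/OXX/O.X/OX., (2,2):+1/OXX/O.X/O.X
[OXX/OXX/O..] O move#3: (2,1):-1/OXX/OXX/OO.*, (2,2):-1/OXX/OXX/O.O
[OXX/OXX/OO.] X move#4: (2,2):+1/OXX/OXX/OOX*
[OXX/OXX/OOX] end (terminal -1, O#5); searched OXX/..X/O.. to 6

O winning at [OXX/..X/O..]: False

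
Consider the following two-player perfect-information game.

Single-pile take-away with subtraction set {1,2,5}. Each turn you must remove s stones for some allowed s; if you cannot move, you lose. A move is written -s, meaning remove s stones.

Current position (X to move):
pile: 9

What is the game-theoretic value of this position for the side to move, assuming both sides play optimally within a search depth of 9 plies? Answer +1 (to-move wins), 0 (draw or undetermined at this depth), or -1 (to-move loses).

value(9, X) = -1

p1 X@[9]: -1[8]-1* -2[7]-1 -5[4]-1
p2 O@[8]: -1[7]-1 -2[6]+1* -5[3]+1
p3 X@[6]: -1[5]-1* -2[4]-1 -5[1]-1
p4 O@[5]: -1[4]-1 -2[3]+1* -5[0]+1
p5 X@[3]: -1[2]-1* -2[1]-1
p6 O@[2]: -1[1]-1 -2[0]+1*
p7 X@[0] terminal -1; root [9] d9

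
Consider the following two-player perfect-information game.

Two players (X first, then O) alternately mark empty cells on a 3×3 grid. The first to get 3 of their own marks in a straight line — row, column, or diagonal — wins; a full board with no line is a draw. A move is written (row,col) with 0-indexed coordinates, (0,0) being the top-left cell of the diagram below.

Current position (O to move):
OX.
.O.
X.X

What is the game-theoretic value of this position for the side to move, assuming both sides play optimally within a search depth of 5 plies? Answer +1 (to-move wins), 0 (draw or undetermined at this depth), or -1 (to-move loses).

[OX./.O./X.X] O move#1: (0,2):-1/OXO/.O./X.X, (1,0):-1/OX./OO./X.X, (1,2):-1/OX./.OO/X.X, (2,1):+0/OX./.O./XOX*
[OX./.O./XOX] X move#2: (0,2):+0/OXX/.O./XOX*, (1,0):+0/OX./XO./XOX, (1,2):+0/OX./.OX/XOX
[OXX/.O./XOX] O move#3: (1,0):-1/OXX/OO./XOX, (1,2):+0/OXX/.OO/XOX*
[OXX/.OO/XOX] X move#4: (1,0):+0/OXX/XOO/XOX*
[OXX/XOO/XOX] end (terminal +0, O#5); searched OX./.O./X.X to 5

value(OX./.O./X.X, O) = 0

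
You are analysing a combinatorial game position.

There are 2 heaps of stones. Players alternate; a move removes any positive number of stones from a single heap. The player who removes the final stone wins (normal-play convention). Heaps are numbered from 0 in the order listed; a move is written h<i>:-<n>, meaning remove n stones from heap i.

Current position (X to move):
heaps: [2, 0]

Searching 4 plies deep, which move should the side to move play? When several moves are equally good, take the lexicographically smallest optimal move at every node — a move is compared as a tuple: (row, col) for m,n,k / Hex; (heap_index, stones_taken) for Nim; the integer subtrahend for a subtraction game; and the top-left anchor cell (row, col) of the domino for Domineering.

[(2,0)] X move#1: h0:-1:-1/(1,0), h0:-2:+1/(0,0)*
[(0,0)] end (terminal -1, O#2); searched (2,0) to 4

X's best at [(2,0)]: h0:-2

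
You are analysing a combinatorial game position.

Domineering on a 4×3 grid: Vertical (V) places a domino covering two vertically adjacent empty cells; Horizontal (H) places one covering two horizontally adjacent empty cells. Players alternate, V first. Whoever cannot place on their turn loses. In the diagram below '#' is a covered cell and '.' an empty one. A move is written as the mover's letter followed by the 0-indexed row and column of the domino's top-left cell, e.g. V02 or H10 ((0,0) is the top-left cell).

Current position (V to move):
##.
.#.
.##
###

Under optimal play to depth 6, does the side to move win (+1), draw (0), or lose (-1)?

value(##./.#./.##/###, V) = +1

[##./.#./.##/###] V move#1: V02:+1/###/.##/.##/###*, V10:+1/##./##./###/###
[###/.##/.##/###] end (terminal -1, H#2); searched ##./.#./.##/### to 6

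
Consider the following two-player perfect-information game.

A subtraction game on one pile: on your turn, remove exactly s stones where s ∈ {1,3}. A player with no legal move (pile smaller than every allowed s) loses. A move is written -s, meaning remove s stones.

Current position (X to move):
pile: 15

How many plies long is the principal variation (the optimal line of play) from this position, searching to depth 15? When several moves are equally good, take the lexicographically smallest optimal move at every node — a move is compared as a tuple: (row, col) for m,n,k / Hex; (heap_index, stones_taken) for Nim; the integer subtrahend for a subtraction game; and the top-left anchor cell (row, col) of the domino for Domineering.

PV length from [15]: 15 plies

[15] X move#1: -1:+1/14*, -3:+1/12
[14] O move#2: -1:-1/13*, -3:-1/11
[13] X move#3: -1:+1/12*, -3:+1/10
[12] O move#4: -1:-1/11*, -3:-1/9
[11] X move#5: -1:+1/10*, -3:+1/8
[10] O move#6: -1:-1/9*, -3:-1/7
[9] X move#7: -1:+1/8*, -3:+1/6
[8] O move#8: -1:-1/7*, -3:-1/5
[7] X move#9: -1:+1/6*, -3:+1/4
[6] O move#10: -1:-1/5*, -3:-1/3
[5] X move#11: -1:+1/4*, -3:+1/2
[4] O move#12: -1:-1/3*, -3:-1/1
[3] X move#13: -1:+1/2*, -3:+1/0
[2] O move#14: -1:-1/1*
[1] X move#15: -1:+1/0*
[0] end (terminal -1, O#16); searched 15 to 15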